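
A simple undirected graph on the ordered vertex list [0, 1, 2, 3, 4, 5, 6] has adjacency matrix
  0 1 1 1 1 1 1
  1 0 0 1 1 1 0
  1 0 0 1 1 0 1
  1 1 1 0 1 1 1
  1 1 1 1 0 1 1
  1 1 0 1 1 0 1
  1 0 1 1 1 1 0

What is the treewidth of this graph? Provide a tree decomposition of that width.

Treewidth 4.
One optimal decomposition is:
Bags: B1 = {0, 3, 4, 5, 6}  B2 = {0, 1, 3, 4, 5}  B3 = {0, 2, 3, 4, 6}
Tree: B1–B2, B1–B3

Each bag holds 5 vertices, so the decomposition has width 4, which upper-bounds the treewidth. Conversely, {0, 2, 3, 4, 6} is a clique of size 5, and the vertices of any clique must share a bag in every tree decomposition; so some bag has ≥ 5 vertices and tw(G) ≥ 4. Therefore the treewidth is 4.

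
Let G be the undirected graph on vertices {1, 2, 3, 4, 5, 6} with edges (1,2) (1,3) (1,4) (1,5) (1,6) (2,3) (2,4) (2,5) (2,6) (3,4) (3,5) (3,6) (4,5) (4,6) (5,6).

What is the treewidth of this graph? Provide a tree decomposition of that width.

Treewidth 5.
One optimal decomposition is:
Bags: B1 = {1, 2, 3, 4, 5, 6}
Tree: (single bag)

With just one bag of size 6, the width is 6 − 1 = 5, so tw(G) ≤ 5. Conversely, {1, 2, 3, 4, 5, 6} is a clique of size 6, and the vertices of any clique must share a bag in every tree decomposition; so some bag has ≥ 6 vertices and tw(G) ≥ 5. Hence tw(G) = 5 exactly.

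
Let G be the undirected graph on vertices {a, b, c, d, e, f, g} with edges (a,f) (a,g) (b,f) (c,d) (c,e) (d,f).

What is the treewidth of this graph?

A width-1 tree decomposition is:
Bags: B1 = {a, f}  B2 = {b, f}  B3 = {d, f}  B4 = {a, g}  B5 = {c, d}  B6 = {c, e}
Tree: B1–B2, B2–B3, B1–B4, B3–B5, B5–B6
Every bag has size at most 2, so the width is 2 − 1 = 1 and tw(G) ≤ 1. G has an edge, so its treewidth is at least 1. Therefore the treewidth is 1.

1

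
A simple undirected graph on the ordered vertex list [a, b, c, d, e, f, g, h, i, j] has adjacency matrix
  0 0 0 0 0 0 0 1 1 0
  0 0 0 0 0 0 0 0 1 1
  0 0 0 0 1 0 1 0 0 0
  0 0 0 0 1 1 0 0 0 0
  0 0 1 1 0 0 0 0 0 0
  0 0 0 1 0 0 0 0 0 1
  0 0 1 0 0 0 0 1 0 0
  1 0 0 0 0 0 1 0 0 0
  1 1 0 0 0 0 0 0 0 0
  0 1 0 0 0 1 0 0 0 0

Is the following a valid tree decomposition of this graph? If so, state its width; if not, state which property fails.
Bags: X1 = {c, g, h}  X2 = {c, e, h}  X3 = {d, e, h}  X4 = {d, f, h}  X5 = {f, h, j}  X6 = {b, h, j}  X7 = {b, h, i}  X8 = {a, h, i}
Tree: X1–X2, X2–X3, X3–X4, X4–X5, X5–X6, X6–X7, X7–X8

Every vertex of G appears in some bag (union = {a, b, c, d, e, f, g, h, i, j}); every edge is covered by a bag; and for each vertex v the set of bags containing v is connected in the bag tree. The decomposition is therefore valid. The largest bag has 3 vertices, so the width is 2.

Yes; width 2.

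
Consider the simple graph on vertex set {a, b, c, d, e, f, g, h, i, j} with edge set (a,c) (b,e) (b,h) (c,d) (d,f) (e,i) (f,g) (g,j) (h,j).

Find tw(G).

A width-1 tree decomposition is:
Bags: B1 = {a, c}  B2 = {c, d}  B3 = {d, f}  B4 = {f, g}  B5 = {g, j}  B6 = {h, j}  B7 = {b, h}  B8 = {b, e}  B9 = {e, i}
Tree: B1–B2, B2–B3, B3–B4, B4–B5, B5–B6, B6–B7, B7–B8, B8–B9
Every bag has size at most 2, so the width is 2 − 1 = 1 and tw(G) ≤ 1. G has an edge, so its treewidth is at least 1. Combining the bounds, tw(G) = 1.

1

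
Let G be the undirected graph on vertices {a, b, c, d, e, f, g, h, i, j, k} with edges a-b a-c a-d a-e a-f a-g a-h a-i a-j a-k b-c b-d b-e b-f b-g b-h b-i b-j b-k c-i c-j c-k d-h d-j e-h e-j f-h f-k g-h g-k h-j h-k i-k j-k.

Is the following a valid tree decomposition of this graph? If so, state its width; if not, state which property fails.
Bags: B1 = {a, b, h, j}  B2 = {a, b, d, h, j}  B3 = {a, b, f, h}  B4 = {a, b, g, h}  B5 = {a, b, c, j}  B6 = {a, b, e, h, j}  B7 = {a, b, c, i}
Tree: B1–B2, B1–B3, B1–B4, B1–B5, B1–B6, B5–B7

A tree decomposition must satisfy three properties: every vertex lies in some bag; for every edge, both endpoints lie together in some bag; and for every vertex, the bags containing it form a connected subtree. Here vertex k appears in no bag, so the decomposition is invalid.

No — vertex k appears in no bag.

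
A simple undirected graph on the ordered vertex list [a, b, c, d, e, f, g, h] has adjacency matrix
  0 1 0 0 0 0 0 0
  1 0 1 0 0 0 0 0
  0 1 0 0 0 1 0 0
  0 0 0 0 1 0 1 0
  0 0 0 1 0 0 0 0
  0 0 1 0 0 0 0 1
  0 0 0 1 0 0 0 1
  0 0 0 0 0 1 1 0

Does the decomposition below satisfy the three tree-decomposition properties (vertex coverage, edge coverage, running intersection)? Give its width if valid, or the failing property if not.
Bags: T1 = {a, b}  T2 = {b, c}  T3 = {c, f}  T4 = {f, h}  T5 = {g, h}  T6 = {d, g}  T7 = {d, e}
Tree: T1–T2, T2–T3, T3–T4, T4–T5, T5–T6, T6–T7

Yes; width 1.

Checking the three conditions: (i) the bags cover all of {a, b, c, d, e, f, g, h}; (ii) for each edge, some bag contains both endpoints; (iii) the bags containing any fixed vertex form a subtree. All hold, so the decomposition is valid with width 2 − 1 = 1.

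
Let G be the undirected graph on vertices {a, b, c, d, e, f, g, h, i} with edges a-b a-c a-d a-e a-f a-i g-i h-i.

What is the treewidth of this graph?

1

A width-1 tree decomposition is:
Bags: B1 = {a, i}  B2 = {a, e}  B3 = {h, i}  B4 = {a, c}  B5 = {a, d}  B6 = {a, f}  B7 = {g, i}  B8 = {a, b}
Tree: B1–B2, B1–B3, B1–B4, B1–B5, B4–B6, B3–B7, B1–B8
Each bag holds 2 vertices, so the decomposition has width 1, which upper-bounds the treewidth. Any graph with an edge has treewidth ≥ 1, and G has the edge a–i. Combining the bounds, tw(G) = 1.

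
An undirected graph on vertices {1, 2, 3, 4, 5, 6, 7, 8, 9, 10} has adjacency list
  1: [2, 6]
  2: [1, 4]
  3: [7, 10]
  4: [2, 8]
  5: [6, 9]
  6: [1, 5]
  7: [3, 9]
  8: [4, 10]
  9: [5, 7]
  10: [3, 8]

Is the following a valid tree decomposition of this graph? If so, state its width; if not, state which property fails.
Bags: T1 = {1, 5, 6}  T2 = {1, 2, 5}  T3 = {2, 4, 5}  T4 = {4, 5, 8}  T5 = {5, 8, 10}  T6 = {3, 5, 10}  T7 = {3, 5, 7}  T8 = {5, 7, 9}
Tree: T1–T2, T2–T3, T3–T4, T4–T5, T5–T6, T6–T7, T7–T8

Checking the three conditions: (i) the bags cover all of {1, 2, 3, 4, 5, 6, 7, 8, 9, 10}; (ii) for each edge, some bag contains both endpoints; (iii) the bags containing any fixed vertex form a subtree. All hold, so the decomposition is valid with width 3 − 1 = 2.

Yes; width 2.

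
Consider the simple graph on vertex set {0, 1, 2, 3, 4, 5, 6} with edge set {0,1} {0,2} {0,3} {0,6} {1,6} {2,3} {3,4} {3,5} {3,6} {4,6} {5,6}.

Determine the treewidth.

2

A width-2 tree decomposition is:
Bags: B1 = {3, 4, 6}  B2 = {3, 5, 6}  B3 = {0, 3, 6}  B4 = {0, 1, 6}  B5 = {0, 2, 3}
Tree: B1–B2, B1–B3, B3–B4, B3–B5
Every bag has size at most 3, so the width is 3 − 1 = 2 and tw(G) ≤ 2. Conversely, {0, 1, 6} is a clique of size 3, and the vertices of any clique must share a bag in every tree decomposition; so some bag has ≥ 3 vertices and tw(G) ≥ 2. Hence tw(G) = 2 exactly.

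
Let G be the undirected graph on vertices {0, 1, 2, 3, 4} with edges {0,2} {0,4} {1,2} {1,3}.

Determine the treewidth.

1

A width-1 tree decomposition is:
Bags: B1 = {0, 4}  B2 = {0, 2}  B3 = {1, 2}  B4 = {1, 3}
Tree: B1–B2, B2–B3, B3–B4
Every bag has size at most 2, so the width is 2 − 1 = 1 and tw(G) ≤ 1. Since G has at least one edge (e.g. 4–0), it is not an edgeless graph, so tw(G) ≥ 1. Combining the bounds, tw(G) = 1.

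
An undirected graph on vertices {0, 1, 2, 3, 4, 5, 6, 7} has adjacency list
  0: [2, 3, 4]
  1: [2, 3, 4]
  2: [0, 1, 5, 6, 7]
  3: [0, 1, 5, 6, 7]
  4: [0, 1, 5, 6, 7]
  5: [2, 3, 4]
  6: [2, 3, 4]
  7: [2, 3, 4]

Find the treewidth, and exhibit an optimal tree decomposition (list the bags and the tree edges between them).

Treewidth 3.
One optimal decomposition is:
Bags: B1 = {2, 3, 4, 5}  B2 = {2, 3, 4, 6}  B3 = {1, 2, 3, 4}  B4 = {2, 3, 4, 7}  B5 = {0, 2, 3, 4}
Tree: B1–B2, B2–B3, B3–B4, B4–B5

Each bag holds 4 vertices, so the decomposition has width 3, which upper-bounds the treewidth. For the lower bound: the 4 vertex sets {4,5}, {2,6}, {3}, {1} are disjoint, each induces a connected subgraph, and every pair is joined by at least one edge of G. Contracting each set to a single vertex therefore yields K_{4} as a minor, and since treewidth is minor-monotone, tw(G) ≥ tw(K_{4}) = 3. The upper and lower bounds meet at 3, so that is the treewidth.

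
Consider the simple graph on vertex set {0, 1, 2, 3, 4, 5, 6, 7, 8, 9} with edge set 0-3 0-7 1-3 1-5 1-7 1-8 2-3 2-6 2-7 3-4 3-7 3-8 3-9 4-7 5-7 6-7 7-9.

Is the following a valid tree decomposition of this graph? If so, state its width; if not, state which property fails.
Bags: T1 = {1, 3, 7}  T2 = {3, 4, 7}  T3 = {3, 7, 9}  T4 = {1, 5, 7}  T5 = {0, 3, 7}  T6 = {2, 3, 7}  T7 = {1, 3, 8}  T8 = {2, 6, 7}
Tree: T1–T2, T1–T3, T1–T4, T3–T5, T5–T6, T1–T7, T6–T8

Checking the three conditions: (i) the bags cover all of {0, 1, 2, 3, 4, 5, 6, 7, 8, 9}; (ii) for each edge, some bag contains both endpoints; (iii) the bags containing any fixed vertex form a subtree. All hold, so the decomposition is valid with width 3 − 1 = 2.

Yes; width 2.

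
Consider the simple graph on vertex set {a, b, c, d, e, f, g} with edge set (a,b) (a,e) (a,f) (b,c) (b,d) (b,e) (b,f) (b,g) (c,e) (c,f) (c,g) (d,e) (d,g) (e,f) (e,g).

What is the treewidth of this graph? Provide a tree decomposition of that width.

Treewidth 3.
One such decomposition:
Bags: B1 = {b, c, e, g}  B2 = {b, c, e, f}  B3 = {a, b, e, f}  B4 = {b, d, e, g}
Tree: B1–B2, B2–B3, B1–B4

Every bag has size at most 4, so the width is 4 − 1 = 3 and tw(G) ≤ 3. For the lower bound, the 4 vertices {b, d, e, g} are pairwise adjacent, and any tree decomposition puts a clique entirely inside one bag — forcing width ≥ 3. Combining the bounds, tw(G) = 3.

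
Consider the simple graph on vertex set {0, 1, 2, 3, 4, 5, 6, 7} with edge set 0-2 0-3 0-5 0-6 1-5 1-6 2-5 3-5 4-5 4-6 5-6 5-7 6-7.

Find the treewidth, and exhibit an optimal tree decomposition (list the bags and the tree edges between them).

Treewidth 2.
Bags: B1 = {0, 5, 6}  B2 = {0, 3, 5}  B3 = {5, 6, 7}  B4 = {4, 5, 6}  B5 = {1, 5, 6}  B6 = {0, 2, 5}
Tree: B1–B2, B1–B3, B3–B4, B3–B5, B2–B6

The largest bag has 3 vertices, giving width 2; this decomposition certifies tw(G) ≤ 2. For the lower bound, the 3 vertices {0, 2, 5} are pairwise adjacent, and any tree decomposition puts a clique entirely inside one bag — forcing width ≥ 2. The upper and lower bounds meet at 2, so that is the treewidth.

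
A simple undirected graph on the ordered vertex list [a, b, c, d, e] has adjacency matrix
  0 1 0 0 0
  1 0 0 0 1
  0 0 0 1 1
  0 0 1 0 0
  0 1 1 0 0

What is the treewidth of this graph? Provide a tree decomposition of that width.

The largest bag has 2 vertices, giving width 1; this decomposition certifies tw(G) ≤ 1. Any graph with an edge has treewidth ≥ 1, and G has the edge d–c. Therefore the treewidth is 1.

Treewidth 1.
One optimal decomposition is:
Bags: B1 = {c, d}  B2 = {c, e}  B3 = {b, e}  B4 = {a, b}
Tree: B1–B2, B2–B3, B3–B4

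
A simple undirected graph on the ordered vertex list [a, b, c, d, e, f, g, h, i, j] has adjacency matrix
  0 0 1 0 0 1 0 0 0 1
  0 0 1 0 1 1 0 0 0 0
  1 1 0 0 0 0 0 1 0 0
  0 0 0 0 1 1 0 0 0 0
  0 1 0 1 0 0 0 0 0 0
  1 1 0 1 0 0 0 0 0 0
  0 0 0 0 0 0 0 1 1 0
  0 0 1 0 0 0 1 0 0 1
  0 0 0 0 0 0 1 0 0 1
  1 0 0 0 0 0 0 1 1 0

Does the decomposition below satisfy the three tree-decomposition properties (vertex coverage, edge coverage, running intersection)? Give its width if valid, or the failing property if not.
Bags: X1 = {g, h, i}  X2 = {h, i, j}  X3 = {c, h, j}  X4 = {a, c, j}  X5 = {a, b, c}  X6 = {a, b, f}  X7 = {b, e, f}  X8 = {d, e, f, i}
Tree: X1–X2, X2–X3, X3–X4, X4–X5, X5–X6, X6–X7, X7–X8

No — bags containing vertex i are not connected in the tree.

A tree decomposition must satisfy three properties: every vertex lies in some bag; for every edge, both endpoints lie together in some bag; and for every vertex, the bags containing it form a connected subtree. Here bags containing vertex i are not connected in the tree, so the decomposition is invalid.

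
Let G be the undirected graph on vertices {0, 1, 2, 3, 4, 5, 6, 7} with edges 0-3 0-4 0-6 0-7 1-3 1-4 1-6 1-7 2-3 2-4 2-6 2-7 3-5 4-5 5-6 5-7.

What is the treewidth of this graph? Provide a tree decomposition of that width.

Treewidth 4.
One such decomposition:
Bags: B1 = {0, 1, 2, 3, 5}  B2 = {0, 1, 2, 5, 6}  B3 = {0, 1, 2, 5, 7}  B4 = {0, 1, 2, 4, 5}
Tree: B1–B2, B2–B3, B3–B4

The largest bag has 5 vertices, giving width 4; this decomposition certifies tw(G) ≤ 4. For the lower bound: the 5 vertex sets {3,5}, {1,6}, {0,7}, {2}, {4} are disjoint, each induces a connected subgraph, and every pair is joined by at least one edge of G. Contracting each set to a single vertex therefore yields K_{5} as a minor, and since treewidth is minor-monotone, tw(G) ≥ tw(K_{5}) = 4. The upper and lower bounds meet at 4, so that is the treewidth.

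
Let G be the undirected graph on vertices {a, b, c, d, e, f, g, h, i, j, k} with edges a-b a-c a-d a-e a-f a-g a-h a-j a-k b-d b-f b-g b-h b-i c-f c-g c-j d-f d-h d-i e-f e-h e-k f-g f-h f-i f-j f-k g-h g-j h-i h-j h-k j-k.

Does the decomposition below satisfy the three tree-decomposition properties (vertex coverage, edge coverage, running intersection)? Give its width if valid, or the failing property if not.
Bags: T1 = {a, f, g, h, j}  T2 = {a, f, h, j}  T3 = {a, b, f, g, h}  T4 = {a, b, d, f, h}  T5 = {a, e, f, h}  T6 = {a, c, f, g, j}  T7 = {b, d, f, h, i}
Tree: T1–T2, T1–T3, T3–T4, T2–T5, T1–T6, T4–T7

No — vertex k appears in no bag.

A tree decomposition must satisfy three properties: every vertex lies in some bag; for every edge, both endpoints lie together in some bag; and for every vertex, the bags containing it form a connected subtree. Here vertex k appears in no bag, so the decomposition is invalid.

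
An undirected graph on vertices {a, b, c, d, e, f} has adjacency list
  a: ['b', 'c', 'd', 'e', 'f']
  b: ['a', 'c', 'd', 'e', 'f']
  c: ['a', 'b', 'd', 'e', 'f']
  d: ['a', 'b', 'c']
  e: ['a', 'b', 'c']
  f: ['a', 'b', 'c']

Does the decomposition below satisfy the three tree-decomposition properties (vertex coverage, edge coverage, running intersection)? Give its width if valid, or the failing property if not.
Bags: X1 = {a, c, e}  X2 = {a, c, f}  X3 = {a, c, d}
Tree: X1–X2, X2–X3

No — vertex b appears in no bag.

A tree decomposition must satisfy three properties: every vertex lies in some bag; for every edge, both endpoints lie together in some bag; and for every vertex, the bags containing it form a connected subtree. Here vertex b appears in no bag, so the decomposition is invalid.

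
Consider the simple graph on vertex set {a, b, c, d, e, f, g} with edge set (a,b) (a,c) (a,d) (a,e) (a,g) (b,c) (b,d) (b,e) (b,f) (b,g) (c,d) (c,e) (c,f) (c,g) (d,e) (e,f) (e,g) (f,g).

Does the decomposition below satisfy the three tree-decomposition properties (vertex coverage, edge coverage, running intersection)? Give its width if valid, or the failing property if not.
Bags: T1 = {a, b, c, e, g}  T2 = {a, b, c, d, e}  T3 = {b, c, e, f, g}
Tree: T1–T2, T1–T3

Every vertex of G appears in some bag (union = {a, b, c, d, e, f, g}); every edge is covered by a bag; and for each vertex v the set of bags containing v is connected in the bag tree. The decomposition is therefore valid. The largest bag has 5 vertices, so the width is 4.

Yes; width 4.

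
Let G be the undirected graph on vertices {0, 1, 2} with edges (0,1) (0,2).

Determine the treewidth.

A width-1 tree decomposition is:
Bags: B1 = {0, 1}  B2 = {0, 2}
Tree: B1–B2
Every bag has size at most 2, so the width is 2 − 1 = 1 and tw(G) ≤ 1. Any graph with an edge has treewidth ≥ 1, and G has the edge 0–1. The upper and lower bounds meet at 1, so that is the treewidth.

1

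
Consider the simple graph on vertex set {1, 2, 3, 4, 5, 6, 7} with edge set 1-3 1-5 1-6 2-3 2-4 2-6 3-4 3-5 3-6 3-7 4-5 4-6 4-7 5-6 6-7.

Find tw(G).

3

A width-3 tree decomposition is:
Bags: B1 = {1, 3, 5, 6}  B2 = {3, 4, 5, 6}  B3 = {2, 3, 4, 6}  B4 = {3, 4, 6, 7}
Tree: B1–B2, B2–B3, B3–B4
Every bag has size at most 4, so the width is 4 − 1 = 3 and tw(G) ≤ 3. Conversely, {1, 3, 5, 6} is a clique of size 4, and the vertices of any clique must share a bag in every tree decomposition; so some bag has ≥ 4 vertices and tw(G) ≥ 3. Therefore the treewidth is 3.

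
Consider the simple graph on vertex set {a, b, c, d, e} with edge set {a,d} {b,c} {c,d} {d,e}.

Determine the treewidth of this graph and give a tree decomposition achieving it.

Treewidth 1.
Bags: B1 = {c, d}  B2 = {b, c}  B3 = {a, d}  B4 = {d, e}
Tree: B1–B2, B1–B3, B3–B4

Every bag has size at most 2, so the width is 2 − 1 = 1 and tw(G) ≤ 1. G has an edge, so its treewidth is at least 1. Hence tw(G) = 1 exactly.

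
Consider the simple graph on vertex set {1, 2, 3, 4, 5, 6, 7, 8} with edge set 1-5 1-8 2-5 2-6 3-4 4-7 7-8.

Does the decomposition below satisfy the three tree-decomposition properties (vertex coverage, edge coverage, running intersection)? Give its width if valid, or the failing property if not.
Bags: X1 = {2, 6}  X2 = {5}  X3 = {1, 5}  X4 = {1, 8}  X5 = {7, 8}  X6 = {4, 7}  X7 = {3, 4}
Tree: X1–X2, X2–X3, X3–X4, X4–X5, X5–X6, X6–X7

No — edge (2,5) lies in no bag.

A tree decomposition must satisfy three properties: every vertex lies in some bag; for every edge, both endpoints lie together in some bag; and for every vertex, the bags containing it form a connected subtree. Here edge (2,5) lies in no bag, so the decomposition is invalid.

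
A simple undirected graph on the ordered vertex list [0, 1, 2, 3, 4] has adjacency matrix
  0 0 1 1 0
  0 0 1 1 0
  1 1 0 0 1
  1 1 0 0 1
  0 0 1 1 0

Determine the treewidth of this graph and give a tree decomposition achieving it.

Each bag holds 3 vertices, so the decomposition has width 2, which upper-bounds the treewidth. Since 4–2–0–3–4 is a cycle in G, G is not acyclic. Forests are exactly the graphs of treewidth ≤ 1, so tw(G) ≥ 2. The upper and lower bounds meet at 2, so that is the treewidth.

Treewidth 2.
One such decomposition:
Bags: B1 = {2, 3, 4}  B2 = {0, 2, 3}  B3 = {1, 2, 3}
Tree: B1–B2, B2–B3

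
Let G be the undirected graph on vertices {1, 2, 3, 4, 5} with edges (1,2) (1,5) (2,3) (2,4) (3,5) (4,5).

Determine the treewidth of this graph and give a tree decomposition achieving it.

Treewidth 2.
One such decomposition:
Bags: B1 = {2, 3, 5}  B2 = {1, 2, 5}  B3 = {2, 4, 5}
Tree: B1–B2, B2–B3

The largest bag has 3 vertices, giving width 2; this decomposition certifies tw(G) ≤ 2. The edges 5–3–2–1–5 form a cycle, so G is not a tree and its treewidth is at least 2. Therefore the treewidth is 2.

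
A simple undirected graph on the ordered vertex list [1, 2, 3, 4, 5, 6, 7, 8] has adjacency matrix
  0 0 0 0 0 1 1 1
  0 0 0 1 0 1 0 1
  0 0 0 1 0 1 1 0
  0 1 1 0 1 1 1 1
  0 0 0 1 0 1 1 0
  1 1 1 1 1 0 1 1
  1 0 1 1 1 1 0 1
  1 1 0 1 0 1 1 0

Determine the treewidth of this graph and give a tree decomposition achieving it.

Each bag holds 4 vertices, so the decomposition has width 3, which upper-bounds the treewidth. Conversely, {1, 6, 7, 8} is a clique of size 4, and the vertices of any clique must share a bag in every tree decomposition; so some bag has ≥ 4 vertices and tw(G) ≥ 3. Combining the bounds, tw(G) = 3.

Treewidth 3.
One such decomposition:
Bags: B1 = {1, 6, 7, 8}  B2 = {4, 6, 7, 8}  B3 = {3, 4, 6, 7}  B4 = {2, 4, 6, 8}  B5 = {4, 5, 6, 7}
Tree: B1–B2, B2–B3, B2–B4, B3–B5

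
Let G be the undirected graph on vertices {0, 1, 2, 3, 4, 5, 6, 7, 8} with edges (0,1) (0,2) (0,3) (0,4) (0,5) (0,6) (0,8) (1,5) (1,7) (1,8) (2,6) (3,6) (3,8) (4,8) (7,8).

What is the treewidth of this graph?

2

A width-2 tree decomposition is:
Bags: B1 = {0, 3, 8}  B2 = {0, 3, 6}  B3 = {0, 1, 8}  B4 = {0, 1, 5}  B5 = {1, 7, 8}  B6 = {0, 2, 6}  B7 = {0, 4, 8}
Tree: B1–B2, B1–B3, B3–B4, B3–B5, B2–B6, B1–B7
The largest bag has 3 vertices, giving width 2; this decomposition certifies tw(G) ≤ 2. Conversely, {0, 1, 8} is a clique of size 3, and the vertices of any clique must share a bag in every tree decomposition; so some bag has ≥ 3 vertices and tw(G) ≥ 2. The upper and lower bounds meet at 2, so that is the treewidth.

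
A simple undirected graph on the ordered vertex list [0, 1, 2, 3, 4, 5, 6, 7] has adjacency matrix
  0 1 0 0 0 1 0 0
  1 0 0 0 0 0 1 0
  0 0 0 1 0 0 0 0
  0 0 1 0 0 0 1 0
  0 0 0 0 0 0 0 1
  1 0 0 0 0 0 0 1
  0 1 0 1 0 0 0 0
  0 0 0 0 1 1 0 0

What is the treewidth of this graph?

A width-1 tree decomposition is:
Bags: B1 = {2, 3}  B2 = {3, 6}  B3 = {1, 6}  B4 = {0, 1}  B5 = {0, 5}  B6 = {5, 7}  B7 = {4, 7}
Tree: B1–B2, B2–B3, B3–B4, B4–B5, B5–B6, B6–B7
Every bag has size at most 2, so the width is 2 − 1 = 1 and tw(G) ≤ 1. Any graph with an edge has treewidth ≥ 1, and G has the edge 2–3. Hence tw(G) = 1 exactly.

1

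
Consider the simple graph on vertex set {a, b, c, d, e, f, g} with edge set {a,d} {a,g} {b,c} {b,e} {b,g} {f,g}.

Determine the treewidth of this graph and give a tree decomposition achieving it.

Treewidth 1.
One such decomposition:
Bags: B1 = {a, g}  B2 = {b, g}  B3 = {f, g}  B4 = {b, c}  B5 = {b, e}  B6 = {a, d}
Tree: B1–B2, B1–B3, B2–B4, B2–B5, B1–B6

The largest bag has 2 vertices, giving width 1; this decomposition certifies tw(G) ≤ 1. G has an edge, so its treewidth is at least 1. Combining the bounds, tw(G) = 1.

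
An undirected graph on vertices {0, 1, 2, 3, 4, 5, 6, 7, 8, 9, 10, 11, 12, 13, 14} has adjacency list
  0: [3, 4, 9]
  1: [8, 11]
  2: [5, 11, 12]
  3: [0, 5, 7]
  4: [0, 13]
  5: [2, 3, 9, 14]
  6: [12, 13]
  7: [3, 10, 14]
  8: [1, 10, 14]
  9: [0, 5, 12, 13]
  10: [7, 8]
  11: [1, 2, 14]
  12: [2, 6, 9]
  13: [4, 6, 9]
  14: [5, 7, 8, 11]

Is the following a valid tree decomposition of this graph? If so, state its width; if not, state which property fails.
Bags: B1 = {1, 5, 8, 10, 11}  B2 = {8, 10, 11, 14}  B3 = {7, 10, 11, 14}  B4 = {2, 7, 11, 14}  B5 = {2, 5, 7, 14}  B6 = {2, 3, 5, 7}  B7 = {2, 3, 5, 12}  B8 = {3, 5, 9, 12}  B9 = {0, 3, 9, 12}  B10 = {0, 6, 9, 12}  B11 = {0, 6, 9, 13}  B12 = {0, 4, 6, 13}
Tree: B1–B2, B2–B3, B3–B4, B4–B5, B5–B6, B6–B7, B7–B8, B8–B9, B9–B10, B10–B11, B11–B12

No — bags containing vertex 5 are not connected in the tree.

A tree decomposition must satisfy three properties: every vertex lies in some bag; for every edge, both endpoints lie together in some bag; and for every vertex, the bags containing it form a connected subtree. Here bags containing vertex 5 are not connected in the tree, so the decomposition is invalid.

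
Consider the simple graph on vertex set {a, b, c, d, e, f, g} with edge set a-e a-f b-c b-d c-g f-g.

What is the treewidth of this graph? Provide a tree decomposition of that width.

The largest bag has 2 vertices, giving width 1; this decomposition certifies tw(G) ≤ 1. G has an edge, so its treewidth is at least 1. Hence tw(G) = 1 exactly.

Treewidth 1.
Bags: B1 = {a, e}  B2 = {a, f}  B3 = {f, g}  B4 = {c, g}  B5 = {b, c}  B6 = {b, d}
Tree: B1–B2, B2–B3, B3–B4, B4–B5, B5–B6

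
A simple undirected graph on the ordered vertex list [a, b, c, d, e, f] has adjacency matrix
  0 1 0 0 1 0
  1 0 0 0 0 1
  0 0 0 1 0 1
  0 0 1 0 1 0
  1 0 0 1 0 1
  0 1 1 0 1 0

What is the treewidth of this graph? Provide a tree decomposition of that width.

Every bag has size at most 3, so the width is 3 − 1 = 2 and tw(G) ≤ 2. For the lower bound, G contains the cycle c–d–e–f–c, so G is not a forest; only forests have treewidth ≤ 1, hence tw(G) ≥ 2. Combining the bounds, tw(G) = 2.

Treewidth 2.
Bags: B1 = {c, d, f}  B2 = {d, e, f}  B3 = {b, e, f}  B4 = {a, b, e}
Tree: B1–B2, B2–B3, B3–B4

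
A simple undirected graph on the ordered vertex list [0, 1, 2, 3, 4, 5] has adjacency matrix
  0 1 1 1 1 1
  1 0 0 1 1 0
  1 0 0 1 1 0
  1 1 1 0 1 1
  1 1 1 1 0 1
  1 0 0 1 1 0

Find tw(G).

3

A width-3 tree decomposition is:
Bags: B1 = {0, 1, 3, 4}  B2 = {0, 3, 4, 5}  B3 = {0, 2, 3, 4}
Tree: B1–B2, B2–B3
Every bag has size at most 4, so the width is 4 − 1 = 3 and tw(G) ≤ 3. For the lower bound, the 4 vertices {0, 1, 3, 4} are pairwise adjacent, and any tree decomposition puts a clique entirely inside one bag — forcing width ≥ 3. Hence tw(G) = 3 exactly.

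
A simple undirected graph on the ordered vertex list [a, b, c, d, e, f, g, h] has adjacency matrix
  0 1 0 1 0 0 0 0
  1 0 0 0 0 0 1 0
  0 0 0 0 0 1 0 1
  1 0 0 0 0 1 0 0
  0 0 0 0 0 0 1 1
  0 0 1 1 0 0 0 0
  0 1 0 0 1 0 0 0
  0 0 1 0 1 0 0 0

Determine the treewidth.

2

A width-2 tree decomposition is:
Bags: B1 = {e, g, h}  B2 = {b, g, h}  B3 = {a, b, h}  B4 = {a, d, h}  B5 = {d, f, h}  B6 = {c, f, h}
Tree: B1–B2, B2–B3, B3–B4, B4–B5, B5–B6
The largest bag has 3 vertices, giving width 2; this decomposition certifies tw(G) ≤ 2. The edges h–e–g–b–a–d–f–c–h form a cycle, so G is not a tree and its treewidth is at least 2. The upper and lower bounds meet at 2, so that is the treewidth.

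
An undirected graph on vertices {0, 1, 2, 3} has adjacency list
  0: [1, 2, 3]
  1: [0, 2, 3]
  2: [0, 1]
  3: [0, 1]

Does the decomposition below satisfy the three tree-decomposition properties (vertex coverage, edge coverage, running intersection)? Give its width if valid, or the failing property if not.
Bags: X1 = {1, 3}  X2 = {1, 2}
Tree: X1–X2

No — vertex 0 appears in no bag.

A tree decomposition must satisfy three properties: every vertex lies in some bag; for every edge, both endpoints lie together in some bag; and for every vertex, the bags containing it form a connected subtree. Here vertex 0 appears in no bag, so the decomposition is invalid.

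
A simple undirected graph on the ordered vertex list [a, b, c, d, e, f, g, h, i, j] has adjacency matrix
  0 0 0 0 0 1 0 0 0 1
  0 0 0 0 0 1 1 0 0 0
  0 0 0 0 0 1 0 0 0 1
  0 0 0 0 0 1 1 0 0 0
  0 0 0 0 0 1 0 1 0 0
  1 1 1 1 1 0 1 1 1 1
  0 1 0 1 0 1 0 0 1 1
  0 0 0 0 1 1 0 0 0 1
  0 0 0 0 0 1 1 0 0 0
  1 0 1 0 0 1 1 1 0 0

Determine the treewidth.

A width-2 tree decomposition is:
Bags: B1 = {f, g, j}  B2 = {b, f, g}  B3 = {f, h, j}  B4 = {e, f, h}  B5 = {d, f, g}  B6 = {f, g, i}  B7 = {c, f, j}  B8 = {a, f, j}
Tree: B1–B2, B1–B3, B3–B4, B1–B5, B5–B6, B3–B7, B1–B8
Each bag holds 3 vertices, so the decomposition has width 2, which upper-bounds the treewidth. On the other hand G contains the 3-clique {d, f, g}. A clique must lie in a single bag of any decomposition, so no decomposition can have width below 2. Therefore the treewidth is 2.

2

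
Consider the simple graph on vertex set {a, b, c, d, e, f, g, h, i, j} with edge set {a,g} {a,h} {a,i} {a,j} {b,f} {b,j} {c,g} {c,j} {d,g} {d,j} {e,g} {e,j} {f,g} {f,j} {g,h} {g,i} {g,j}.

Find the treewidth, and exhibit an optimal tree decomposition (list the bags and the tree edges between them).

Each bag holds 3 vertices, so the decomposition has width 2, which upper-bounds the treewidth. For the lower bound, the 3 vertices {d, g, j} are pairwise adjacent, and any tree decomposition puts a clique entirely inside one bag — forcing width ≥ 2. The upper and lower bounds meet at 2, so that is the treewidth.

Treewidth 2.
One optimal decomposition is:
Bags: B1 = {a, g, j}  B2 = {f, g, j}  B3 = {a, g, i}  B4 = {e, g, j}  B5 = {a, g, h}  B6 = {d, g, j}  B7 = {b, f, j}  B8 = {c, g, j}
Tree: B1–B2, B1–B3, B2–B4, B3–B5, B1–B6, B2–B7, B6–B8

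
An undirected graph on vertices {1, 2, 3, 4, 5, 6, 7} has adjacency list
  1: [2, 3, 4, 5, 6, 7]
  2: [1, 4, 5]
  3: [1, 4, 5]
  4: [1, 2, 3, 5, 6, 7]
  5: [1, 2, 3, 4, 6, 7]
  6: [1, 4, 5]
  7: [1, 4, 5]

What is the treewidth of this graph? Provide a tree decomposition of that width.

The largest bag has 4 vertices, giving width 3; this decomposition certifies tw(G) ≤ 3. Conversely, {1, 2, 4, 5} is a clique of size 4, and the vertices of any clique must share a bag in every tree decomposition; so some bag has ≥ 4 vertices and tw(G) ≥ 3. Combining the bounds, tw(G) = 3.

Treewidth 3.
One such decomposition:
Bags: B1 = {1, 3, 4, 5}  B2 = {1, 4, 5, 7}  B3 = {1, 4, 5, 6}  B4 = {1, 2, 4, 5}
Tree: B1–B2, B2–B3, B1–B4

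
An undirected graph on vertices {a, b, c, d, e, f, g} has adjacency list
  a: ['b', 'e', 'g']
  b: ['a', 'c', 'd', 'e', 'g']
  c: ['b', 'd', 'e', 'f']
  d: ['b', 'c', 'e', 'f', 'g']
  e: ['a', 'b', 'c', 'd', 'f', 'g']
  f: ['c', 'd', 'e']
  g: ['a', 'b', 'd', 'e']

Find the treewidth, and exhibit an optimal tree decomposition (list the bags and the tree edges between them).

Treewidth 3.
One optimal decomposition is:
Bags: B1 = {b, c, d, e}  B2 = {b, d, e, g}  B3 = {c, d, e, f}  B4 = {a, b, e, g}
Tree: B1–B2, B1–B3, B2–B4

The largest bag has 4 vertices, giving width 3; this decomposition certifies tw(G) ≤ 3. For the lower bound, the 4 vertices {b, d, e, g} are pairwise adjacent, and any tree decomposition puts a clique entirely inside one bag — forcing width ≥ 3. Combining the bounds, tw(G) = 3.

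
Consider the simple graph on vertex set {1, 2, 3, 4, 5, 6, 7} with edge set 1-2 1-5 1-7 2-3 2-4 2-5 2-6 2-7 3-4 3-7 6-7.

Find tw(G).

2

A width-2 tree decomposition is:
Bags: B1 = {1, 2, 7}  B2 = {1, 2, 5}  B3 = {2, 3, 7}  B4 = {2, 3, 4}  B5 = {2, 6, 7}
Tree: B1–B2, B1–B3, B3–B4, B3–B5
The largest bag has 3 vertices, giving width 2; this decomposition certifies tw(G) ≤ 2. For the lower bound, the 3 vertices {2, 3, 4} are pairwise adjacent, and any tree decomposition puts a clique entirely inside one bag — forcing width ≥ 2. The upper and lower bounds meet at 2, so that is the treewidth.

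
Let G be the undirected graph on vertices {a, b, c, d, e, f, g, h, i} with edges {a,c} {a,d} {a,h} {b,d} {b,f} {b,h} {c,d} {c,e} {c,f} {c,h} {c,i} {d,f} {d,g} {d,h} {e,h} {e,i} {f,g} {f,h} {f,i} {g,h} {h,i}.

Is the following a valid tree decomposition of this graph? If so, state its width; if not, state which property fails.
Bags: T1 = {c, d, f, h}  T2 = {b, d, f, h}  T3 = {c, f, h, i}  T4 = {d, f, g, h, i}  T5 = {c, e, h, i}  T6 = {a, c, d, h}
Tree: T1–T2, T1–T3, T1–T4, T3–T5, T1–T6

No — bags containing vertex i are not connected in the tree.

A tree decomposition must satisfy three properties: every vertex lies in some bag; for every edge, both endpoints lie together in some bag; and for every vertex, the bags containing it form a connected subtree. Here bags containing vertex i are not connected in the tree, so the decomposition is invalid.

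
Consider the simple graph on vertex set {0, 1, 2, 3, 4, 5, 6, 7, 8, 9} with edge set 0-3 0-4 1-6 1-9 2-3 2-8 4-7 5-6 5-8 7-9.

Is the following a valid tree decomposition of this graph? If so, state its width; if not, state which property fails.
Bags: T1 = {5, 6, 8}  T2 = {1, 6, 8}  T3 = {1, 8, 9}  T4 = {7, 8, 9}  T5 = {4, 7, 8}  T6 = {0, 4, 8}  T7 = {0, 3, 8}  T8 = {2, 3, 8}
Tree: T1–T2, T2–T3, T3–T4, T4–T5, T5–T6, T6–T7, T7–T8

Yes; width 2.

Every vertex of G appears in some bag (union = {0, 1, 2, 3, 4, 5, 6, 7, 8, 9}); every edge is covered by a bag; and for each vertex v the set of bags containing v is connected in the bag tree. The decomposition is therefore valid. The largest bag has 3 vertices, so the width is 2.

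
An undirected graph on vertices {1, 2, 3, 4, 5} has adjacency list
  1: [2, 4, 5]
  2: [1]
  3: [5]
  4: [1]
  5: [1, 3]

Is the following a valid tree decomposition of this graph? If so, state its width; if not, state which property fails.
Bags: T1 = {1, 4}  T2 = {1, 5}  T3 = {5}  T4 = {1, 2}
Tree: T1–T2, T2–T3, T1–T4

A tree decomposition must satisfy three properties: every vertex lies in some bag; for every edge, both endpoints lie together in some bag; and for every vertex, the bags containing it form a connected subtree. Here vertex 3 appears in no bag, so the decomposition is invalid.

No — vertex 3 appears in no bag.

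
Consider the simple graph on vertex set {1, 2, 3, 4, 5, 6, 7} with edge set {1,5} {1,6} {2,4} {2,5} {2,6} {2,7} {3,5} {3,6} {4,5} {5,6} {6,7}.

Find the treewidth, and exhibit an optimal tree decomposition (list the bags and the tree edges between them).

Treewidth 2.
One optimal decomposition is:
Bags: B1 = {2, 5, 6}  B2 = {3, 5, 6}  B3 = {2, 6, 7}  B4 = {2, 4, 5}  B5 = {1, 5, 6}
Tree: B1–B2, B1–B3, B1–B4, B1–B5

Each bag holds 3 vertices, so the decomposition has width 2, which upper-bounds the treewidth. For the lower bound, the 3 vertices {2, 4, 5} are pairwise adjacent, and any tree decomposition puts a clique entirely inside one bag — forcing width ≥ 2. Hence tw(G) = 2 exactly.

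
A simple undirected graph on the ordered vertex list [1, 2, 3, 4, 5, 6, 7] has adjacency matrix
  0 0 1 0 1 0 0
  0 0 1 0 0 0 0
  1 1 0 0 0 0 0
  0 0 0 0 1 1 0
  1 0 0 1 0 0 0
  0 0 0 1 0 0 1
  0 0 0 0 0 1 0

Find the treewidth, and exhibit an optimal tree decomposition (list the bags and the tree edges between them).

Treewidth 1.
One such decomposition:
Bags: B1 = {6, 7}  B2 = {4, 6}  B3 = {4, 5}  B4 = {1, 5}  B5 = {1, 3}  B6 = {2, 3}
Tree: B1–B2, B2–B3, B3–B4, B4–B5, B5–B6

Every bag has size at most 2, so the width is 2 − 1 = 1 and tw(G) ≤ 1. G has an edge, so its treewidth is at least 1. Therefore the treewidth is 1.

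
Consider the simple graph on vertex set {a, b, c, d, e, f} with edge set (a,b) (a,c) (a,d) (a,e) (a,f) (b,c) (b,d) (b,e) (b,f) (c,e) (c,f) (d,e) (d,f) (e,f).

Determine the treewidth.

4

A width-4 tree decomposition is:
Bags: B1 = {a, b, c, e, f}  B2 = {a, b, d, e, f}
Tree: B1–B2
The largest bag has 5 vertices, giving width 4; this decomposition certifies tw(G) ≤ 4. For the lower bound, the 5 vertices {a, b, d, e, f} are pairwise adjacent, and any tree decomposition puts a clique entirely inside one bag — forcing width ≥ 4. Combining the bounds, tw(G) = 4.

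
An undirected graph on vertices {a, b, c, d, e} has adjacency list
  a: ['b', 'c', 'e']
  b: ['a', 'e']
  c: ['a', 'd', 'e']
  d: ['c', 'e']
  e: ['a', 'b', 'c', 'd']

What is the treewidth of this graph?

A width-2 tree decomposition is:
Bags: B1 = {a, c, e}  B2 = {c, d, e}  B3 = {a, b, e}
Tree: B1–B2, B1–B3
Every bag has size at most 3, so the width is 3 − 1 = 2 and tw(G) ≤ 2. On the other hand G contains the 3-clique {c, d, e}. A clique must lie in a single bag of any decomposition, so no decomposition can have width below 2. Therefore the treewidth is 2.

2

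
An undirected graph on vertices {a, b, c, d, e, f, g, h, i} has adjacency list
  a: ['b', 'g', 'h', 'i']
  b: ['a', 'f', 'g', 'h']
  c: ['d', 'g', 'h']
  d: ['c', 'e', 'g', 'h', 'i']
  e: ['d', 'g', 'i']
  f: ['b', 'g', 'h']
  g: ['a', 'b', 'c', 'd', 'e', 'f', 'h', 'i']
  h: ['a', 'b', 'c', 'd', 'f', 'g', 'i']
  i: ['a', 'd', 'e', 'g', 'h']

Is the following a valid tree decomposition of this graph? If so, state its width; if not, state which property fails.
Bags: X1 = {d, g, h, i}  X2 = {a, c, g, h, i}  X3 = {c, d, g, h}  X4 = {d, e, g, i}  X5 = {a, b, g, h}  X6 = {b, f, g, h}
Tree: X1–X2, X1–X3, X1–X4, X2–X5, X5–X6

A tree decomposition must satisfy three properties: every vertex lies in some bag; for every edge, both endpoints lie together in some bag; and for every vertex, the bags containing it form a connected subtree. Here bags containing vertex c are not connected in the tree, so the decomposition is invalid.

No — bags containing vertex c are not connected in the tree.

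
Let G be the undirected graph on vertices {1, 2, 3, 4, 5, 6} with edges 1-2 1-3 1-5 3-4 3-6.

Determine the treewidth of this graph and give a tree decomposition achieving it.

Each bag holds 2 vertices, so the decomposition has width 1, which upper-bounds the treewidth. G has an edge, so its treewidth is at least 1. Therefore the treewidth is 1.

Treewidth 1.
One optimal decomposition is:
Bags: B1 = {1, 5}  B2 = {1, 3}  B3 = {1, 2}  B4 = {3, 4}  B5 = {3, 6}
Tree: B1–B2, B2–B3, B2–B4, B4–B5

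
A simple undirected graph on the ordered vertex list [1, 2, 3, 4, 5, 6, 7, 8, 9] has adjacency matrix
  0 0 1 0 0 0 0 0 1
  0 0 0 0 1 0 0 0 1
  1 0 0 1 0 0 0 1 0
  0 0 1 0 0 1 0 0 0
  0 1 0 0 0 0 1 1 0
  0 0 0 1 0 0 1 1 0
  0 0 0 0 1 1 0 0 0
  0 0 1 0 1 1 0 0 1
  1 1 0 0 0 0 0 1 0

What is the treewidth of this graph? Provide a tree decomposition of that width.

Each bag holds 4 vertices, so the decomposition has width 3, which upper-bounds the treewidth. For the lower bound: the 4 vertex sets {2,5,7}, {6}, {8}, {1,3,4,9} are disjoint, each induces a connected subgraph, and every pair is joined by at least one edge of G. Contracting each set to a single vertex therefore yields K_{4} as a minor, and since treewidth is minor-monotone, tw(G) ≥ tw(K_{4}) = 3. Hence tw(G) = 3 exactly.

Treewidth 3.
One such decomposition:
Bags: B1 = {2, 5, 6, 7}  B2 = {2, 5, 6, 8}  B3 = {2, 6, 8, 9}  B4 = {4, 6, 8, 9}  B5 = {3, 4, 8, 9}  B6 = {1, 3, 4, 9}
Tree: B1–B2, B2–B3, B3–B4, B4–B5, B5–B6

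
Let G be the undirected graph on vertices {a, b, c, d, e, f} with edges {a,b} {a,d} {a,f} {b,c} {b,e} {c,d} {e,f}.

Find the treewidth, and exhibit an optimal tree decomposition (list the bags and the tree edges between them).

Every bag has size at most 3, so the width is 3 − 1 = 2 and tw(G) ≤ 2. For the lower bound, G contains the cycle d–c–b–a–d, so G is not a forest; only forests have treewidth ≤ 1, hence tw(G) ≥ 2. Therefore the treewidth is 2.

Treewidth 2.
Bags: B1 = {a, c, d}  B2 = {a, b, c}  B3 = {a, b, f}  B4 = {b, e, f}
Tree: B1–B2, B2–B3, B3–B4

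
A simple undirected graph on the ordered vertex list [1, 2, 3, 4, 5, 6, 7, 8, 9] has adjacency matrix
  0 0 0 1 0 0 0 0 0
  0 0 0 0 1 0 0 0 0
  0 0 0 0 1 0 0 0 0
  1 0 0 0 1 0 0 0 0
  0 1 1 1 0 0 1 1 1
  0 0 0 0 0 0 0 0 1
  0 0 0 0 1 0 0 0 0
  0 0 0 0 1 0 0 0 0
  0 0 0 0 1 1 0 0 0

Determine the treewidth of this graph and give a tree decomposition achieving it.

The largest bag has 2 vertices, giving width 1; this decomposition certifies tw(G) ≤ 1. Since G has at least one edge (e.g. 9–5), it is not an edgeless graph, so tw(G) ≥ 1. The upper and lower bounds meet at 1, so that is the treewidth.

Treewidth 1.
One such decomposition:
Bags: B1 = {5, 9}  B2 = {5, 7}  B3 = {4, 5}  B4 = {3, 5}  B5 = {6, 9}  B6 = {2, 5}  B7 = {1, 4}  B8 = {5, 8}
Tree: B1–B2, B2–B3, B2–B4, B1–B5, B2–B6, B3–B7, B1–B8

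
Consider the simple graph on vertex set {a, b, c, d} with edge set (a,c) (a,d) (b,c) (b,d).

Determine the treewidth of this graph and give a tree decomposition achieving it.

The largest bag has 3 vertices, giving width 2; this decomposition certifies tw(G) ≤ 2. The edges a–c–b–d–a form a cycle, so G is not a tree and its treewidth is at least 2. Therefore the treewidth is 2.

Treewidth 2.
One such decomposition:
Bags: B1 = {a, b, c}  B2 = {a, b, d}
Tree: B1–B2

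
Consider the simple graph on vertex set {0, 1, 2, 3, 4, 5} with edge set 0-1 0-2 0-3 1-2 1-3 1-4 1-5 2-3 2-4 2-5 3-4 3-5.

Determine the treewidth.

3

A width-3 tree decomposition is:
Bags: B1 = {1, 2, 3, 4}  B2 = {0, 1, 2, 3}  B3 = {1, 2, 3, 5}
Tree: B1–B2, B1–B3
Each bag holds 4 vertices, so the decomposition has width 3, which upper-bounds the treewidth. On the other hand G contains the 4-clique {0, 1, 2, 3}. A clique must lie in a single bag of any decomposition, so no decomposition can have width below 3. The upper and lower bounds meet at 3, so that is the treewidth.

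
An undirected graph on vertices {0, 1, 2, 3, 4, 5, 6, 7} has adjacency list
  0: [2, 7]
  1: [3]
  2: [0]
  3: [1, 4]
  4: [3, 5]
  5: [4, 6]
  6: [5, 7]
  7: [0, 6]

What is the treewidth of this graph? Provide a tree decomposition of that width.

Each bag holds 2 vertices, so the decomposition has width 1, which upper-bounds the treewidth. Any graph with an edge has treewidth ≥ 1, and G has the edge 1–3. Therefore the treewidth is 1.

Treewidth 1.
One such decomposition:
Bags: B1 = {1, 3}  B2 = {3, 4}  B3 = {4, 5}  B4 = {5, 6}  B5 = {6, 7}  B6 = {0, 7}  B7 = {0, 2}
Tree: B1–B2, B2–B3, B3–B4, B4–B5, B5–B6, B6–B7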